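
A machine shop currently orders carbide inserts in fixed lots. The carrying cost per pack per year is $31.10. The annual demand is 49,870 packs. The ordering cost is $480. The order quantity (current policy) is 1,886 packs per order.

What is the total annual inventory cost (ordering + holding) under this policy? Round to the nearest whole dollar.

Ordering: D/Q × S = 49,870/1,886 × $480 = $12,692.26
Holding:  Q/2 × H = 1,886/2 × $31.1 = $29,327.30
Total = $12,692.26 + $29,327.30 = $42,019.56

$42,020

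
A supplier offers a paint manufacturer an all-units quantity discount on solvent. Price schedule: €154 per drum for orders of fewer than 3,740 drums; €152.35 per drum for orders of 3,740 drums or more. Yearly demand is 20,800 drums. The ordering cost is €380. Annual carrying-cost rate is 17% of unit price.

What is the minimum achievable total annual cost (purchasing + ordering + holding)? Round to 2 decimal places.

H₁ = 17%×€154 = €26.1800;  H₂ = 17%×€152.35 = €25.8995
EOQ₁ = √(2×20,800×380/26.1800) = 777.06  (< 3,740, feasible at tier 1)
EOQ₂ = √(2×20,800×380/25.8995) = 781.25  (< 3,740 → use Q = 3,740 at tier-2 price)
TC(tier 1 (EOQ₁), Q≈777.1) = €3,223,543.39
TC(tier 2, Q≈3,740.0) = €3,219,425.43
Minimum at tier 2: €3,219,425.43

€3,219,425.43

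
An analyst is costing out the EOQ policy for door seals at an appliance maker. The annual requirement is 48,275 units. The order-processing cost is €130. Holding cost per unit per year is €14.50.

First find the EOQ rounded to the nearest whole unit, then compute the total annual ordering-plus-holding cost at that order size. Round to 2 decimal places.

€13,490.62

2DS/H = 2·48,275·130/14.5 = 865,620.69
EOQ = √865,620.69 ≈ 930.39 → Q = 930 units
Annual ordering cost = (D/Q)·S = (48,275/930) × 130 = €6,748.12
Annual holding cost  = (Q/2)·H = (930/2) × 14.5 = €6,742.50
Total = €6,748.12 + €6,742.50 = €13,490.62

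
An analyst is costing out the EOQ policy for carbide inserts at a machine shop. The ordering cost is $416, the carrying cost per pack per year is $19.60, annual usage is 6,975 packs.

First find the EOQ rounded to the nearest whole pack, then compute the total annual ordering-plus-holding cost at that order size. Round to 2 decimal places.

$10,665.02

Optimal lot size Q* = (2 × 6,975 × $416 / $19.6)^½ ≈ 544.13 → Q = 544 packs
Ordering: D/Q × S = 6,975/544 × $416 = $5,333.82
Holding:  Q/2 × H = 544/2 × $19.6 = $5,331.20
Total = $5,333.82 + $5,331.20 = $10,665.02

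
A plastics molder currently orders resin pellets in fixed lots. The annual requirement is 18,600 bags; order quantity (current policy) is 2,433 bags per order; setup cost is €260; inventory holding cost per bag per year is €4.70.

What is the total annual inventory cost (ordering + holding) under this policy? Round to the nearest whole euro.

€7,705

Orders/yr = 18,600/2,433 = 7.645; ordering cost = 7.645 × €260 = €1,987.67
Average inventory = 2,433/2 = 1216.5; holding cost = 1216.5 × €4.7 = €5,717.55
Total = €1,987.67 + €5,717.55 = €7,705.22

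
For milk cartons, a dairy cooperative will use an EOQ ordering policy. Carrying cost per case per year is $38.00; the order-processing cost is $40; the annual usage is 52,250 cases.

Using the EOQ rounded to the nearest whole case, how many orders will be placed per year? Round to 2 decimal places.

Q* = √(2·D·S / H) = √(2·52,250·40 / 38) = √110,000.0 ≈ 331.66 → Q = 332
Orders per year = D/Q = 52,250 / 332 = 157.380

157.38 orders per year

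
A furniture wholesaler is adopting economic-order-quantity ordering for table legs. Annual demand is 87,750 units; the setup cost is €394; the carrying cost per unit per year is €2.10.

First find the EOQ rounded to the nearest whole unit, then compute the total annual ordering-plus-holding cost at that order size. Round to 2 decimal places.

€12,050.26

Optimal lot size Q* = (2 × 87,750 × €394 / €2.1)^½ ≈ 5,738.22 → Q = 5,738 units
Ordering: D/Q × S = 87,750/5,738 × €394 = €6,025.36
Holding:  Q/2 × H = 5,738/2 × €2.1 = €6,024.90
Total = €6,025.36 + €6,024.90 = €12,050.26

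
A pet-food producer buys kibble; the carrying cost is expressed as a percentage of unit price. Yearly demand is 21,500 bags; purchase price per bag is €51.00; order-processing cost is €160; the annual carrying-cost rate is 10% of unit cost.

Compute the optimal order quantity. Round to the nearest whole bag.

1,161 bags

H = i·C = 0.1 × €51 = €5.1000 per bag-year
Optimal lot size Q* = (2 × 21,500 × €160 / €5.1)^½ ≈ 1,161.47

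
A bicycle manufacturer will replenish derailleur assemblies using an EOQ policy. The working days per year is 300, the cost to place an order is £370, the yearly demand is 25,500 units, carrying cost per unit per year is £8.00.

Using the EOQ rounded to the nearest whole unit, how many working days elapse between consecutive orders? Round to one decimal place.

Q* = √(2·D·S / H) = √(2·25,500·370 / 8) = √2,358,750.0 ≈ 1,535.82 → Q = 1,536 units
Days between orders = 300 / (D/Q) = 300 / 16.602 ≈ 18.071

18.1 days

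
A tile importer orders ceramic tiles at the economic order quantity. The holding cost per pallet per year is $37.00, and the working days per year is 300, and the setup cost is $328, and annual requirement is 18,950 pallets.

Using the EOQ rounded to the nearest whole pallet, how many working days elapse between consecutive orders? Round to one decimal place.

9.2 days

2DS/H = 2·18,950·328/37 = 335,978.38
EOQ = √335,978.38 ≈ 579.64 → Q = 580 pallets
Days between orders = 300 / (D/Q) = 300 / 32.672 ≈ 9.182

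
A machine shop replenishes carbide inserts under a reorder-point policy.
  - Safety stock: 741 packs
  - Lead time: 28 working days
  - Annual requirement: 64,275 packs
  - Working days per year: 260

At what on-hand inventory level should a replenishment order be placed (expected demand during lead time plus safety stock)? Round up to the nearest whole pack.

Daily demand d = 64,275 / 260 = 247.212 packs/day
Demand during lead time = 247.212 × 28 = 6,921.92
Reorder point = 6,921.92 + 741 = 7,662.92 → round up

7,663 packs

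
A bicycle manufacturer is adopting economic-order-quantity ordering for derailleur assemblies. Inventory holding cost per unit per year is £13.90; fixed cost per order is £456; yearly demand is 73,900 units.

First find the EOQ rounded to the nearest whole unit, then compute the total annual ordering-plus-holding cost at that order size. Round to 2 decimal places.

£30,607.44

Q* = √(2·D·S / H) = √(2·73,900·456 / 13.9) = √4,848,690.6 ≈ 2,201.97 → Q = 2,202 units
Ordering: D/Q × S = 73,900/2,202 × £456 = £15,303.54
Holding:  Q/2 × H = 2,202/2 × £13.9 = £15,303.90
Total = £15,303.54 + £15,303.90 = £30,607.44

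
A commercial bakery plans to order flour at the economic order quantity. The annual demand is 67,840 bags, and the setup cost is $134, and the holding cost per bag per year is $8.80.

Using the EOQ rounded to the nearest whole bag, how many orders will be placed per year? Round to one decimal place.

Q* = √(2·D·S / H) = √(2·67,840·134 / 8.8) = √2,066,036.4 ≈ 1,437.37 → Q = 1,437
Orders per year = D/Q = 67,840 / 1,437 = 47.209

47.2 orders per year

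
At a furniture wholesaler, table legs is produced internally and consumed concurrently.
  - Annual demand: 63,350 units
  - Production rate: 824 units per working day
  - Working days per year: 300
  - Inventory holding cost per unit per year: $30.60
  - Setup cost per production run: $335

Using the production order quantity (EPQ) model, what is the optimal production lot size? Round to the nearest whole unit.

Daily demand d = 63,350/300 = 211.167; p = 824; 1 − d/p = 0.74373
EPQ = √(2DS / (H(1 − d/p)))
    = √(2 × 63,350 × 335 / (30.6 × 0.74373)) ≈ 1,365.66

1,366 units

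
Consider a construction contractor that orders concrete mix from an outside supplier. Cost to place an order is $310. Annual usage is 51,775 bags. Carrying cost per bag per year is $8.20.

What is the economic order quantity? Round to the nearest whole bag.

1,979 bags

EOQ = √(2DS/H) = √(2 × 51,775 × 310 / 8.2)
    = √(3,914,695.12) ≈ 1,978.56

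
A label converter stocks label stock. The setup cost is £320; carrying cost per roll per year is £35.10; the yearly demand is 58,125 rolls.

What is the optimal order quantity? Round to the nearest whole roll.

1,029 rolls

EOQ = √(2DS/H) = √(2 × 58,125 × 320 / 35.1)
    = √(1,059,829.06) ≈ 1,029.48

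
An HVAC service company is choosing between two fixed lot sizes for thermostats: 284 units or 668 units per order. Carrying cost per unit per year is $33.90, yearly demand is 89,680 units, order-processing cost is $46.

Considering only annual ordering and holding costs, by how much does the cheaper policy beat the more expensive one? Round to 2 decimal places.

For each Q, cost = (D/Q)·S + (Q/2)·H.
TC(284) = (89,680/284)×46 + (284/2)×33.9 = $19,339.43
TC(668) = (89,680/668)×46 + (668/2)×33.9 = $17,498.17
Cheaper: Q = 668.  Difference = $1,841.26

$1,841.26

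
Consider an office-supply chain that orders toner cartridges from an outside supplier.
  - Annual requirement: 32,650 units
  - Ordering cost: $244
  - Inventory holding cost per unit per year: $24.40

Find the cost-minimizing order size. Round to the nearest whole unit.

808 units

EOQ = √(2DS/H) = √(2 × 32,650 × 244 / 24.4)
    = √(653,000.00) ≈ 808.08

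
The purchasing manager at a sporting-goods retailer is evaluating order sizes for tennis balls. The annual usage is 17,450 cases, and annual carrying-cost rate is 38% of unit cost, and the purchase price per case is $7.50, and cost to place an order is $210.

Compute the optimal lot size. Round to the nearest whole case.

Holding cost per case per year: H = 38% × $7.5 = $2.8500
2DS/H = 2·17,450·210/2.85 = 2,571,578.95
EOQ = √2,571,578.95 ≈ 1,603.61

1,604 cases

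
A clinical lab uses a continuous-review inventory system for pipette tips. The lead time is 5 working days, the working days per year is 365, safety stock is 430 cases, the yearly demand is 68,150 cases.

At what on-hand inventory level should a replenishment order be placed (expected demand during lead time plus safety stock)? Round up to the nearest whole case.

1,364 cases

Daily demand d = 68,150 / 365 = 186.712 cases/day
Demand during lead time = 186.712 × 5 = 933.56
Reorder point = 933.56 + 430 = 1,363.56 → round up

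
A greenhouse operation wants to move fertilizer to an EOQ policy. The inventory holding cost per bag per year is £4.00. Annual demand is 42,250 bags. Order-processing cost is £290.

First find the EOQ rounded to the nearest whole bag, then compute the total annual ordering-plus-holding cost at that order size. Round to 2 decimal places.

2DS/H = 2·42,250·290/4 = 6,126,250.00
EOQ = √6,126,250.00 ≈ 2,475.13 → Q = 2,475 bags
Orders/yr = 42,250/2,475 = 17.071; ordering cost = 17.071 × £290 = £4,950.51
Average inventory = 2,475/2 = 1237.5; holding cost = 1237.5 × £4 = £4,950.00
Total = £4,950.51 + £4,950.00 = £9,900.51

£9,900.51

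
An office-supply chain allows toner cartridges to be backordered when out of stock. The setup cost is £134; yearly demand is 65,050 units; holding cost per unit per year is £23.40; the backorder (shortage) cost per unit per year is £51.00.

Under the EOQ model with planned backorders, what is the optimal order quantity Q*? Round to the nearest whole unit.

1,043 units

Basic EOQ = √(2·65,050·134/23.4) = 863.144
Backorder adjustment √((H+b)/b) = √((23.4+51)/51) = 1.2078
Q* = 863.144 × 1.2078 ≈ 1,042.52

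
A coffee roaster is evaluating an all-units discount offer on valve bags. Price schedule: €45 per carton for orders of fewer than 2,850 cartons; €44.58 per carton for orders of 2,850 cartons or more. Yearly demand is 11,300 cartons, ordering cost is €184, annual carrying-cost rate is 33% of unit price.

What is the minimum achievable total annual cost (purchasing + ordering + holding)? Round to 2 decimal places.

H₁ = 33%×€45 = €14.8500;  H₂ = 33%×€44.58 = €14.7114
EOQ₁ = √(2×11,300×184/14.8500) = 529.18  (< 2,850, feasible at tier 1)
EOQ₂ = √(2×11,300×184/14.7114) = 531.66  (< 2,850 → use Q = 2,850 at tier-2 price)
TC(tier 1 (EOQ₁), Q≈529.2) = €516,358.26
TC(tier 2, Q≈2,850.0) = €525,447.29
Minimum at tier 1 (EOQ₁): €516,358.26

€516,358.26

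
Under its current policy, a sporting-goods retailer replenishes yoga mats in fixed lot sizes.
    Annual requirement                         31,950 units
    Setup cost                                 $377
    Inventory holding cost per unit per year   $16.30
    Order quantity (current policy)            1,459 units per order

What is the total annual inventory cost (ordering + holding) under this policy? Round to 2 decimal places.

Orders/yr = 31,950/1,459 = 21.899; ordering cost = 21.899 × $377 = $8,255.76
Average inventory = 1,459/2 = 729.5; holding cost = 729.5 × $16.3 = $11,890.85
Total = $8,255.76 + $11,890.85 = $20,146.61

$20,146.61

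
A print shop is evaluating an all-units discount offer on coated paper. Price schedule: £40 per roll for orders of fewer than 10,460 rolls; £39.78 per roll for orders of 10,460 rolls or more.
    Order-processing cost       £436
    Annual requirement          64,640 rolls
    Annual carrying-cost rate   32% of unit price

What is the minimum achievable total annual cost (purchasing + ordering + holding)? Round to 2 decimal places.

£2,612,460.49

H₁ = 32%×£40 = £12.8000;  H₂ = 32%×£39.78 = £12.7296
EOQ₁ = √(2×64,640×436/12.8000) = 2,098.48  (< 10,460, feasible at tier 1)
EOQ₂ = √(2×64,640×436/12.7296) = 2,104.27  (< 10,460 → use Q = 10,460 at tier-2 price)
TC(tier 1 (EOQ₁), Q≈2,098.5) = £2,612,460.49
TC(tier 2, Q≈10,460.0) = £2,640,649.37
Minimum at tier 1 (EOQ₁): £2,612,460.49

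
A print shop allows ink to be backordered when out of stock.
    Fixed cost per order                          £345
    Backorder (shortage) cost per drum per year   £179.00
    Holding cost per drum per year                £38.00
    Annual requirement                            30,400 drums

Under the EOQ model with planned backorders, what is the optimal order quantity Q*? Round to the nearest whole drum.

818 drums

Q* = √(2DS/H) · √((H + b)/b)
   = √(2 × 30,400 × 345 / 38) · √((38 + 179) / 179)
   = 742.967 × 1.1010 ≈ 818.04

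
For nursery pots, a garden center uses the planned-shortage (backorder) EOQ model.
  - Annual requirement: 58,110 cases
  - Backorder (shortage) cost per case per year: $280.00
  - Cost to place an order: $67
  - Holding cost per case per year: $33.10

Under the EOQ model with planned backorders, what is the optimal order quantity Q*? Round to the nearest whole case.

Q* = √(2DS/H) · √((H + b)/b)
   = √(2 × 58,110 × 67 / 33.1) · √((33.1 + 280) / 280)
   = 485.025 × 1.0575 ≈ 512.89

513 cases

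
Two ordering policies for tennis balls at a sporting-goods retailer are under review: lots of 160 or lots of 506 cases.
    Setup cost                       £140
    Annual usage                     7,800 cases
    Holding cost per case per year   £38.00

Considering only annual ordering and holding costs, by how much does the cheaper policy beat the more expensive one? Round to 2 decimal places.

£1,907.10

For each Q, cost = (D/Q)·S + (Q/2)·H.
TC(160) = (7,800/160)×140 + (160/2)×38 = £9,865.00
TC(506) = (7,800/506)×140 + (506/2)×38 = £11,772.10
Lots of 160 are cheaper by £1,907.10.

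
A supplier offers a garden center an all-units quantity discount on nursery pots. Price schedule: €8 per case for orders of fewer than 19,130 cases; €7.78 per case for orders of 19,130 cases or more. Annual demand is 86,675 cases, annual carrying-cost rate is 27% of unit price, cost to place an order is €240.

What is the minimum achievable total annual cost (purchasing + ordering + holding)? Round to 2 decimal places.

H₁ = 27%×€8 = €2.1600;  H₂ = 27%×€7.78 = €2.1006
EOQ₁ = √(2×86,675×240/2.1600) = 4,388.75  (< 19,130, feasible at tier 1)
EOQ₂ = √(2×86,675×240/2.1006) = 4,450.37  (< 19,130 → use Q = 19,130 at tier-2 price)
TC(tier 1 (EOQ₁), Q≈4,388.7) = €702,879.70
TC(tier 2, Q≈19,130.0) = €695,511.14
Minimum at tier 2: €695,511.14

€695,511.14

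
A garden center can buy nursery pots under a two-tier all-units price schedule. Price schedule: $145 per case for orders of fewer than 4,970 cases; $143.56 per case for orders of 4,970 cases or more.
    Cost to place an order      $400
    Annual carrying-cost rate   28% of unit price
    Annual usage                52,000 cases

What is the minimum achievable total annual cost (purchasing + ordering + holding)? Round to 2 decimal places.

H₁ = 28%×$145 = $40.6000;  H₂ = 28%×$143.56 = $40.1968
EOQ₁ = √(2×52,000×400/40.6000) = 1,012.24  (< 4,970, feasible at tier 1)
EOQ₂ = √(2×52,000×400/40.1968) = 1,017.30  (< 4,970 → use Q = 4,970 at tier-2 price)
TC(tier 1 (EOQ₁), Q≈1,012.2) = $7,581,096.96
TC(tier 2, Q≈4,970.0) = $7,569,194.16
Minimum at tier 2: $7,569,194.16

$7,569,194.16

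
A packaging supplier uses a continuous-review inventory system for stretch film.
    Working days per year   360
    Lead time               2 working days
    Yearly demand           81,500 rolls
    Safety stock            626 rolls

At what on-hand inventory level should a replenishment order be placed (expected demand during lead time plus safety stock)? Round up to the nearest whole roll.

Daily demand d = 81,500 / 360 = 226.389 rolls/day
Demand during lead time = 226.389 × 2 = 452.78
Reorder point = 452.78 + 626 = 1,078.78 → round up

1,079 rolls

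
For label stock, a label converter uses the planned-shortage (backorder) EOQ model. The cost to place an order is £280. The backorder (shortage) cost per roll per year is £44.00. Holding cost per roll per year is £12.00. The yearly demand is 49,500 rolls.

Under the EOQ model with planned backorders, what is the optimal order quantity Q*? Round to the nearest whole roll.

1,715 rolls

Basic EOQ = √(2·49,500·280/12) = 1,519.868
Backorder adjustment √((H+b)/b) = √((12+44)/44) = 1.1282
Q* = 1,519.868 × 1.1282 ≈ 1,714.64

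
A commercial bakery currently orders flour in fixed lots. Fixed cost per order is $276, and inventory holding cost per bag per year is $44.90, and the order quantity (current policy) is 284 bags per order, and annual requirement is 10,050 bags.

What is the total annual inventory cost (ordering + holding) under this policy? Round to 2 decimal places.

$16,142.70

Orders/yr = 10,050/284 = 35.387; ordering cost = 35.387 × $276 = $9,766.90
Average inventory = 284/2 = 142; holding cost = 142 × $44.9 = $6,375.80
Total = $9,766.90 + $6,375.80 = $16,142.70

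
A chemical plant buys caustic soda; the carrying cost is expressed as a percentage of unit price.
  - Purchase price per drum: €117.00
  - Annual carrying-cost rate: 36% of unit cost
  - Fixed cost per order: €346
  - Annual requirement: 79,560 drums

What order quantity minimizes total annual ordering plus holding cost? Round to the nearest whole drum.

1,143 drums

Carrying cost H = €117 × 36% = €42.1200/drum/yr
EOQ = √(2DS/H) = √(2 × 79,560 × 346 / 42.12)
    = √(1,307,111.11) ≈ 1,143.29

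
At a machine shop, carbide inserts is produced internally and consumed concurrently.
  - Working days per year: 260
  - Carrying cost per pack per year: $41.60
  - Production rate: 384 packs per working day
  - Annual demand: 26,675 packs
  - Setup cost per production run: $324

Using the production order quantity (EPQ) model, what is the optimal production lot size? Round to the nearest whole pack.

753 packs

Daily demand d = 26,675/260 = 102.596; p = 384; 1 − d/p = 0.73282
EPQ = √(2DS / (H(1 − d/p)))
    = √(2 × 26,675 × 324 / (41.6 × 0.73282)) ≈ 753.00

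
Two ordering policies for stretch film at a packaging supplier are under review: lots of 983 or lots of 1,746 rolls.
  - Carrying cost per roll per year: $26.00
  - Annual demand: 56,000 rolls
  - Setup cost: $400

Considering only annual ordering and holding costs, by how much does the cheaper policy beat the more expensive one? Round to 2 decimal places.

Annual cost at Q: ordering D·S/Q plus holding Q·H/2.
TC(983) = (56,000/983)×400 + (983/2)×26 = $35,566.39
TC(1,746) = (56,000/1,746)×400 + (1,746/2)×26 = $35,527.32
Lots of 1,746 are cheaper by $39.06.

$39.06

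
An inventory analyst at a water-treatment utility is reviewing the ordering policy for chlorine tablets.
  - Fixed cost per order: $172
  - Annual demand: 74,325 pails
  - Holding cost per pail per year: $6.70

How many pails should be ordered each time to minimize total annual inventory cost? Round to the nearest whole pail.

Optimal lot size Q* = (2 × 74,325 × $172 / $6.7)^½ ≈ 1,953.48

1,953 pails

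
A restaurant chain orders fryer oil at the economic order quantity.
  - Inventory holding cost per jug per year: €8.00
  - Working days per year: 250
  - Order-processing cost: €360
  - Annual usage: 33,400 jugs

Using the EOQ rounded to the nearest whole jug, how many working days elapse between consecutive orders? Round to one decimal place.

2DS/H = 2·33,400·360/8 = 3,006,000.00
EOQ = √3,006,000.00 ≈ 1,733.78 → Q = 1,734 jugs
Cycle time = (working days × Q)/D = (250 × 1,734) / 33,400 = 12.979 days

13.0 days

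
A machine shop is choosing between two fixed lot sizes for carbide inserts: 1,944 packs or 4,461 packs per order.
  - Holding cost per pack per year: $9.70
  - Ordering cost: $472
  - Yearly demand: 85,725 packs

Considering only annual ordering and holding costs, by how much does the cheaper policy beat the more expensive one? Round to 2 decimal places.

$463.77

TC(Q) = (D/Q)S + (Q/2)H
TC(1,944) = (85,725/1,944)×472 + (1,944/2)×9.7 = $30,242.29
TC(4,461) = (85,725/4,461)×472 + (4,461/2)×9.7 = $30,706.06
Lots of 1,944 are cheaper by $463.77.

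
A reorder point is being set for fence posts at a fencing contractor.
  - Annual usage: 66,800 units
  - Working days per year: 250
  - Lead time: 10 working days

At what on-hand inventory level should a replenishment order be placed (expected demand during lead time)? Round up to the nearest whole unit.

2,672 units

Daily demand d = 66,800 / 250 = 267.200 units/day
Demand during lead time = 267.200 × 10 = 2,672.00
Reorder point = 2,672.00 → round up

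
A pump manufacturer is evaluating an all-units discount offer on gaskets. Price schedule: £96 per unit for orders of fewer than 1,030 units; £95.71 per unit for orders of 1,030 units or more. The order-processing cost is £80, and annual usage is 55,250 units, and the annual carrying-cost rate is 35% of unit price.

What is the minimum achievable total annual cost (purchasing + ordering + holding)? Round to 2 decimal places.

£5,309,520.49

H₁ = 35%×£96 = £33.6000;  H₂ = 35%×£95.71 = £33.4985
EOQ₁ = √(2×55,250×80/33.6000) = 512.93  (< 1,030, feasible at tier 1)
EOQ₂ = √(2×55,250×80/33.4985) = 513.70  (< 1,030 → use Q = 1,030 at tier-2 price)
TC(tier 1 (EOQ₁), Q≈512.9) = £5,321,234.38
TC(tier 2, Q≈1,030.0) = £5,309,520.49
Minimum at tier 2: £5,309,520.49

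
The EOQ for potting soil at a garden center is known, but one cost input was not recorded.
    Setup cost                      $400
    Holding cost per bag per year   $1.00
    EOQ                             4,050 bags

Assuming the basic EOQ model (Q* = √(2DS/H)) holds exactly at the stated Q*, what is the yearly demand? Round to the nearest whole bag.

From Q* = √(2DS/H) ⇒ Q*² = 2DS/H.
D = Q²H / (2S) = 4,050² × 1 / (2 × 400) = 20,503.12

20,503 bags per year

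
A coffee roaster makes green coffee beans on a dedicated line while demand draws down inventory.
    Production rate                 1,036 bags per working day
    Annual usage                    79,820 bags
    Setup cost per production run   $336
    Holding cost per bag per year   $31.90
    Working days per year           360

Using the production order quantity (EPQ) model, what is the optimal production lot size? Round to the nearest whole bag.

1,463 bags

Daily demand d = 79,820/360 = 221.722; p = 1036; 1 − d/p = 0.78598
EPQ = √(2DS / (H(1 − d/p)))
    = √(2 × 79,820 × 336 / (31.9 × 0.78598)) ≈ 1,462.64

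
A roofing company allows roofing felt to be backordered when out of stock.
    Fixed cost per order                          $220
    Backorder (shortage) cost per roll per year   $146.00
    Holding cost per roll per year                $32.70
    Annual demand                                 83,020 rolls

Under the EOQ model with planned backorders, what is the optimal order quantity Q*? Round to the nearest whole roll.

Basic EOQ = √(2·83,020·220/32.7) = 1,056.924
Backorder adjustment √((H+b)/b) = √((32.7+146)/146) = 1.1063
Q* = 1,056.924 × 1.1063 ≈ 1,169.31

1,169 rolls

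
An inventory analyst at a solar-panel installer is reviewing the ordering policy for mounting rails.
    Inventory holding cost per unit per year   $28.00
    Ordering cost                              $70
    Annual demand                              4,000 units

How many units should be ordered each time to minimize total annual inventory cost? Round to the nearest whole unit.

2DS/H = 2·4,000·70/28 = 20,000.00
EOQ = √20,000.00 ≈ 141.42

141 units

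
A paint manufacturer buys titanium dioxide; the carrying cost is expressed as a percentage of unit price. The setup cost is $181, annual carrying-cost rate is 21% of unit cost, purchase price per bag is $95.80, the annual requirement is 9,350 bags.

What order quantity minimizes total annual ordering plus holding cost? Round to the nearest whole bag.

410 bags

Holding cost per bag per year: H = 21% × $95.8 = $20.1180
2DS/H = 2·9,350·181/20.118 = 168,242.37
EOQ = √168,242.37 ≈ 410.17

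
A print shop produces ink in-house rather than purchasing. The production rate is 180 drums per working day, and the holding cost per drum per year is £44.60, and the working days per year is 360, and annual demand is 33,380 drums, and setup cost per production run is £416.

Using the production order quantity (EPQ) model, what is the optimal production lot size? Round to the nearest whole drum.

1,133 drums

Daily demand d = 33,380/360 = 92.722; p = 180; 1 − d/p = 0.48488
EPQ = √(2DS / (H(1 − d/p)))
    = √(2 × 33,380 × 416 / (44.6 × 0.48488)) ≈ 1,133.24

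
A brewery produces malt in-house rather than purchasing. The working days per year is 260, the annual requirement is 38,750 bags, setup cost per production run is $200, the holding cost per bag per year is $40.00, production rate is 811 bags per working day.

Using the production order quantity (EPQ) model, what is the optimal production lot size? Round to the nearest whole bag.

d = 38,750/260 = 149.0385 bags/day;  effective holding cost H(1 − d/p) = 40·(1 − 149.0385/811) = 32.64915
Q* = √(2DS / H_eff) = √(2·38,750·200 / 32.64915) ≈ 689.02

689 bags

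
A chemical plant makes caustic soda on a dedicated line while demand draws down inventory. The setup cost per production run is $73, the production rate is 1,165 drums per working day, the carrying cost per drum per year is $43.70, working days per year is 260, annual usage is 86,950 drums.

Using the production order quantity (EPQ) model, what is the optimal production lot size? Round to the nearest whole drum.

638 drums

Daily demand d = 86,950/260 = 334.423; p = 1165; 1 − d/p = 0.71294
EPQ = √(2DS / (H(1 − d/p)))
    = √(2 × 86,950 × 73 / (43.7 × 0.71294)) ≈ 638.33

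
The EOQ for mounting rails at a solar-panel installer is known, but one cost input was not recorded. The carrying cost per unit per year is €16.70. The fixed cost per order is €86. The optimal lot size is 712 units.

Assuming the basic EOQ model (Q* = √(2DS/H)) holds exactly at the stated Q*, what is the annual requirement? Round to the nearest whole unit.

EOQ relation: Q² = 2DS/H, so rearrange for the unknown.
D = Q²H / (2S) = 712² × 16.7 / (2 × 86) = 49,220.73

49,221 units per year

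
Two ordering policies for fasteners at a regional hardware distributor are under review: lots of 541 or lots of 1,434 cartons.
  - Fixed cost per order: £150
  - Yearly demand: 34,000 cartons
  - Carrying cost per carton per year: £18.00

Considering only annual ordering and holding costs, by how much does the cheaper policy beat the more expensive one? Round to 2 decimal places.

£2,166.50

For each Q, cost = (D/Q)·S + (Q/2)·H.
TC(541) = (34,000/541)×150 + (541/2)×18 = £14,295.99
TC(1,434) = (34,000/1,434)×150 + (1,434/2)×18 = £16,462.49
Cheaper: Q = 541.  Difference = £2,166.50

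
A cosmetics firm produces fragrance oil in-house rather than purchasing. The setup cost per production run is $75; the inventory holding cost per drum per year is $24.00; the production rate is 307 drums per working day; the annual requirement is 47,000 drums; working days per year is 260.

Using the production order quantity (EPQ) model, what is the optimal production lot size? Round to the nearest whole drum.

Daily demand d = 47,000/260 = 180.769; p = 307; 1 − d/p = 0.41118
EPQ = √(2DS / (H(1 − d/p)))
    = √(2 × 47,000 × 75 / (24 × 0.41118)) ≈ 845.23

845 drums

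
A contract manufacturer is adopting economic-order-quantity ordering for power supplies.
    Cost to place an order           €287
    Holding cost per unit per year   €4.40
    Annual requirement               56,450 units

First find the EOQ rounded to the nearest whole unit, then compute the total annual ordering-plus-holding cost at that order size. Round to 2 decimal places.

2DS/H = 2·56,450·287/4.4 = 7,364,159.09
EOQ = √7,364,159.09 ≈ 2,713.70 → Q = 2,714 units
Annual ordering cost = (D/Q)·S = (56,450/2,714) × 287 = €5,969.47
Annual holding cost  = (Q/2)·H = (2,714/2) × 4.4 = €5,970.80
Total = €5,969.47 + €5,970.80 = €11,940.27

€11,940.27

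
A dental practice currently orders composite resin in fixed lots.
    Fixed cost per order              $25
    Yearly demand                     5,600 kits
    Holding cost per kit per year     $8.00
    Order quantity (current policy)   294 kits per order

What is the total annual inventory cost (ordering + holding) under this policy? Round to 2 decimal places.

Annual ordering cost = (D/Q)·S = (5,600/294) × 25 = $476.19
Annual holding cost  = (Q/2)·H = (294/2) × 8 = $1,176.00
Total = $476.19 + $1,176.00 = $1,652.19

$1,652.19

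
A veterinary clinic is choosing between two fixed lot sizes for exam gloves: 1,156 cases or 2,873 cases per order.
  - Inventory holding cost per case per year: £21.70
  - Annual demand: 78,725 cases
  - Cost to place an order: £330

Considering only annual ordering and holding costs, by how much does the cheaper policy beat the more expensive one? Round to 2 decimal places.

TC(Q) = (D/Q)S + (Q/2)H
TC(1,156) = (78,725/1,156)×330 + (1,156/2)×21.7 = £35,016.00
TC(2,873) = (78,725/2,873)×330 + (2,873/2)×21.7 = £40,214.60
|ΔTC| = |£35,016.00 − £40,214.60| = £5,198.60

£5,198.60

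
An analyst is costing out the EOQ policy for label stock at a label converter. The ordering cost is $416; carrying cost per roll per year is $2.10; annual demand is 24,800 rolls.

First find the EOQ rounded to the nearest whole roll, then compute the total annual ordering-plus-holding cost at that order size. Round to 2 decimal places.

$6,582.60

Q* = √(2·D·S / H) = √(2·24,800·416 / 2.1) = √9,825,523.8 ≈ 3,134.57 → Q = 3,135 rolls
Orders/yr = 24,800/3,135 = 7.911; ordering cost = 7.911 × $416 = $3,290.85
Average inventory = 3,135/2 = 1567.5; holding cost = 1567.5 × $2.1 = $3,291.75
Total = $3,290.85 + $3,291.75 = $6,582.60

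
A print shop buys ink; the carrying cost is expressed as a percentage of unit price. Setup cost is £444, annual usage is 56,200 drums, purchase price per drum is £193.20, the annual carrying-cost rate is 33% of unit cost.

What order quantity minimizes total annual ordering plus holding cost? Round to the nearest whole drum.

H = i·C = 0.33 × £193.2 = £63.7560 per drum-year
Optimal lot size Q* = (2 × 56,200 × £444 / £63.756)^½ ≈ 884.74

885 drums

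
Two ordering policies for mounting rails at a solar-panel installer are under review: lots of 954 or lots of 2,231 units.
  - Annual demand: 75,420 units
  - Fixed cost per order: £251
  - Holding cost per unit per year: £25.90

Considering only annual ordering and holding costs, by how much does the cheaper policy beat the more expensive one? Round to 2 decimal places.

£5,179.12

TC(Q) = (D/Q)S + (Q/2)H
TC(954) = (75,420/954)×251 + (954/2)×25.9 = £32,197.51
TC(2,231) = (75,420/2,231)×251 + (2,231/2)×25.9 = £37,376.62
|ΔTC| = |£32,197.51 − £37,376.62| = £5,179.12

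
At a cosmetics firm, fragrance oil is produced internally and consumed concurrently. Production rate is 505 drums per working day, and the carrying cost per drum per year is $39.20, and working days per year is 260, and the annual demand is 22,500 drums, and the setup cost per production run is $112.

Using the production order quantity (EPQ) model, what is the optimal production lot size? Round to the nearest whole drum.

Daily demand d = 22,500/260 = 86.538; p = 505; 1 − d/p = 0.82864
EPQ = √(2DS / (H(1 − d/p)))
    = √(2 × 22,500 × 112 / (39.2 × 0.82864)) ≈ 393.90

394 drums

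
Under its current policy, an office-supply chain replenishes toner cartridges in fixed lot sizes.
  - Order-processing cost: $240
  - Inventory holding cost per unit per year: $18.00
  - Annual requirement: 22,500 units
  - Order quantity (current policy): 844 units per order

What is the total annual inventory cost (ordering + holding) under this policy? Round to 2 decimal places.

Ordering: D/Q × S = 22,500/844 × $240 = $6,398.10
Holding:  Q/2 × H = 844/2 × $18 = $7,596.00
Total = $6,398.10 + $7,596.00 = $13,994.10

$13,994.10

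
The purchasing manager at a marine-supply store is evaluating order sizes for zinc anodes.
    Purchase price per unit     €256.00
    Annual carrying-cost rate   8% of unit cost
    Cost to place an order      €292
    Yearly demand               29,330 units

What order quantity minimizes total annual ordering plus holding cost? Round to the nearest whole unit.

915 units

Holding cost per unit per year: H = 8% × €256 = €20.4800
2DS/H = 2·29,330·292/20.48 = 836,363.28
EOQ = √836,363.28 ≈ 914.53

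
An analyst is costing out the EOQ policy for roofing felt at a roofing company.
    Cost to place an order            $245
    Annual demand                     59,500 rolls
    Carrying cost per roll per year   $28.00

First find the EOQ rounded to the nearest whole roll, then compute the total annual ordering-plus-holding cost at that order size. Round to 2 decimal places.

$28,571.67

Q* = √(2·D·S / H) = √(2·59,500·245 / 28) = √1,041,250.0 ≈ 1,020.42 → Q = 1,020 rolls
Ordering: D/Q × S = 59,500/1,020 × $245 = $14,291.67
Holding:  Q/2 × H = 1,020/2 × $28 = $14,280.00
Total = $14,291.67 + $14,280.00 = $28,571.67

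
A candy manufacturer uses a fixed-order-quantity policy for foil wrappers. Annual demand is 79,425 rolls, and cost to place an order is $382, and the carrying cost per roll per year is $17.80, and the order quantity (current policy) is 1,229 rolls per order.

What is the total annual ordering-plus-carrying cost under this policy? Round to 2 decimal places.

$35,625.12

Orders/yr = 79,425/1,229 = 64.626; ordering cost = 64.626 × $382 = $24,687.02
Average inventory = 1,229/2 = 614.5; holding cost = 614.5 × $17.8 = $10,938.10
Total = $24,687.02 + $10,938.10 = $35,625.12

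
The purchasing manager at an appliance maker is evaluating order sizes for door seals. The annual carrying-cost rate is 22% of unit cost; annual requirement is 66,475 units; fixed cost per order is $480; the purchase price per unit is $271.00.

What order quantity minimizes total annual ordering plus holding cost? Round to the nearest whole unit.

1,035 units

Carrying cost H = $271 × 22% = $59.6200/unit/yr
Optimal lot size Q* = (2 × 66,475 × $480 / $59.62)^½ ≈ 1,034.59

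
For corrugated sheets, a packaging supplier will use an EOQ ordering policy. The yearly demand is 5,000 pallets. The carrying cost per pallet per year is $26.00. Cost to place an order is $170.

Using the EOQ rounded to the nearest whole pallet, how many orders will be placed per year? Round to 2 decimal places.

2DS/H = 2·5,000·170/26 = 65,384.62
EOQ = √65,384.62 ≈ 255.70 → Q = 256
Orders per year = D/Q = 5,000 / 256 = 19.531

19.53 orders per year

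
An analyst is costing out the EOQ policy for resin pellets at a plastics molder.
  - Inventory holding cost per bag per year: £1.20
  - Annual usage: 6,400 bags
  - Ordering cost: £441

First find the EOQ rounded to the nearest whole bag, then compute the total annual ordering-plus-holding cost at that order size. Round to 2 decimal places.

£2,602.64

EOQ = √(2DS/H) = √(2 × 6,400 × 441 / 1.2)
    = √(4,704,000.00) ≈ 2,168.87 → Q = 2,169 bags
Annual ordering cost = (D/Q)·S = (6,400/2,169) × 441 = £1,301.24
Annual holding cost  = (Q/2)·H = (2,169/2) × 1.2 = £1,301.40
Total = £1,301.24 + £1,301.40 = £2,602.64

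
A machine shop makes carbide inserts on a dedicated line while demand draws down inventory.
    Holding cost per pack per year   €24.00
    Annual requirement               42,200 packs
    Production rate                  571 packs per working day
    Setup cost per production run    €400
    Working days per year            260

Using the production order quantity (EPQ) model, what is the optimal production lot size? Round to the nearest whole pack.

d = 42,200/260 = 162.3077 packs/day;  effective holding cost H(1 − d/p) = 24·(1 − 162.3077/571) = 17.17796
Q* = √(2DS / H_eff) = √(2·42,200·400 / 17.17796) ≈ 1,401.89

1,402 packs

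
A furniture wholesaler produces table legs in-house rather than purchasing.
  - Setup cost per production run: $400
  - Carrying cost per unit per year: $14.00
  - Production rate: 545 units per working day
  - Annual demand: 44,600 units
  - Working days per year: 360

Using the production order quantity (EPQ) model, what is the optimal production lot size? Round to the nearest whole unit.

1,816 units

d = 44,600/360 = 123.8889 units/day;  effective holding cost H(1 − d/p) = 14·(1 − 123.8889/545) = 10.81753
Q* = √(2DS / H_eff) = √(2·44,600·400 / 10.81753) ≈ 1,816.14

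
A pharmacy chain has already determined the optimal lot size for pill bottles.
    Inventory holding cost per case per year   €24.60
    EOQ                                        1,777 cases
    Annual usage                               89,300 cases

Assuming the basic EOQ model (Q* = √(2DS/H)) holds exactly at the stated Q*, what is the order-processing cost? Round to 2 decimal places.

€434.94

Since Q* = (2DS/H)^½, squaring gives Q*²·H = 2DS.
S = Q²H / (2D) = 1,777² × 24.6 / (2 × 89,300) = 434.9392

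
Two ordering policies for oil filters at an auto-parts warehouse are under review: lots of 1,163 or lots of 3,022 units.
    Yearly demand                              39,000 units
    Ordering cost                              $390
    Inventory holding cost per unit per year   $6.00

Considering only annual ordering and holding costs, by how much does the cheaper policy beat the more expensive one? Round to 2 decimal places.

Annual cost at Q: ordering D·S/Q plus holding Q·H/2.
TC(1,163) = (39,000/1,163)×390 + (1,163/2)×6 = $16,567.25
TC(3,022) = (39,000/3,022)×390 + (3,022/2)×6 = $14,099.09
Lots of 3,022 are cheaper by $2,468.16.

$2,468.16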